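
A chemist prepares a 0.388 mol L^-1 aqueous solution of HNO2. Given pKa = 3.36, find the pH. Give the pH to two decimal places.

pH = 1.89

HNO2 ⇌ NO2- + H+
Ka = 10^(−3.36) = 4.37 × 10^-4
From the ICE table, Ka = x²/(0.388 − x) = 4.37 × 10^-4.
Neglecting x in the denominator: x = √(4.37 × 10^-4 × 0.388) = 1.30 × 10^-2 M
pH = −log[H+] = −log(1.30 × 10^-2) = 1.89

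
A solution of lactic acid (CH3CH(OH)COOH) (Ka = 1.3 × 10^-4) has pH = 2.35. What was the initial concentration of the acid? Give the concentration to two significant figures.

C₀ = 1.6 × 10^-1 M

[H+] = 10^(-2.35) = 4.47 × 10^-3 M = x
Ka = x²/(C₀ − x) ⇒ C₀ = x + x²/Ka
C₀ = 4.47 × 10^-3 + (4.47 × 10^-3)²/(1.3 × 10^-4) = 1.58 × 10^-1 M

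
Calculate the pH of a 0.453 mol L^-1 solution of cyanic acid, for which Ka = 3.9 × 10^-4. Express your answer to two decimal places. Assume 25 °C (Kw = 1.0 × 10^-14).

HOCN ⇌ OCN- + H+
Let x = [H+] at equilibrium. Ka = x²/(0.453 − x).
Neglecting x in the denominator: x = √(3.9 × 10^-4 × 0.453) = 1.33 × 10^-2 M
pH = −log(1.33 × 10^-2) = 1.88

pH = 1.88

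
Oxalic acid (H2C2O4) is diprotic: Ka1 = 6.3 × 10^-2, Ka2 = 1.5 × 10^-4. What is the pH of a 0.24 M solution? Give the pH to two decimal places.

pH = 1.02

Since Ka1 ≫ Ka2, the first ionization dominates [H+].
Ka1 = x²/(0.24 − x) = 6.3 × 10^-2
Solving the quadratic: x = (−Ka1 + √(Ka1² + 4·Ka1·C₀))/2 = 9.54 × 10^-2 M
pH = −log(9.54 × 10^-2) = 1.02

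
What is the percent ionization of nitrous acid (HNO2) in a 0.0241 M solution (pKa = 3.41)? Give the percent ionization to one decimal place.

11.9%

HNO2 ⇌ NO2- + H+; let x = [H+] at equilibrium.
Ka = 10^(−3.41) = 3.89 × 10^-4
Solve x² + 0.000389x − 9.37e-06 = 0 → x = 2.87 × 10^-3 M
% ionization = x/C₀ × 100% = 2.87 × 10^-3/0.0241 × 100% = 11.9%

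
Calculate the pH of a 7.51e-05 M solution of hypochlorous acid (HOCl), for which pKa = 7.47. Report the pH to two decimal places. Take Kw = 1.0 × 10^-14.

HOCl ⇌ OCl- + H+
Ka = 10^(−7.47) = 3.39 × 10^-8
From the ICE table, Ka = x²/(7.51e-05 − x) = 3.39 × 10^-8.
Assume x ≪ 7.51e-05: x ≈ √(3.39 × 10^-8 × 7.51e-05) = 1.60 × 10^-6 M
pH = −log[H+] = −log(1.60 × 10^-6) = 5.80

pH = 5.80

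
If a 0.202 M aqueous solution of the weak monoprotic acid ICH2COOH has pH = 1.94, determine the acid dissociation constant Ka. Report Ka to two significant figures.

Ka = 6.9 × 10^-4

[H+] = 10^(-1.94) = 1.15 × 10^-2 M
At equilibrium [HA] = 0.202 − 1.15 × 10^-2 = 1.91 × 10^-1 M
Ka = [H+][A-]/[HA] = (1.15 × 10^-2)² / 1.91 × 10^-1 = 6.9 × 10^-4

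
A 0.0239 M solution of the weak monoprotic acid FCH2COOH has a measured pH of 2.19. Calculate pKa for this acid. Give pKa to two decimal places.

[H+] = 10^(-2.19) = 6.46 × 10^-3 M
At equilibrium [HA] = 0.0239 − 6.46 × 10^-3 = 1.74 × 10^-2 M
Ka = [H+][A-]/[HA] = (6.46 × 10^-3)² / 1.74 × 10^-2 = 2.40 × 10^-3
pKa = -log(2.40 × 10^-3) = 2.62

pKa = 2.62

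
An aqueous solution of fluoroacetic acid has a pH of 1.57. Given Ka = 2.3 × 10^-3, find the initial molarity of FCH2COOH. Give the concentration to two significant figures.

[H+] = 10^(-1.57) = 2.69 × 10^-2 M = x
Ka = x²/(C₀ − x) ⇒ C₀ = x + x²/Ka
C₀ = 2.69 × 10^-2 + (2.69 × 10^-2)²/(2.3 × 10^-3) = 3.42 × 10^-1 M

C₀ = 3.4 × 10^-1 M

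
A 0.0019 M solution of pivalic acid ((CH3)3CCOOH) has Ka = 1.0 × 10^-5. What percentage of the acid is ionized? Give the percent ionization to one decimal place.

(CH3)3CCOOH ⇌ (CH3)3CCOO- + H+; let x = [H+] at equilibrium.
Ka = x²/(C₀ − x); solving the quadratic gives x = 1.33 × 10^-4 M.
% ionization = x/C₀ × 100% = 1.33 × 10^-4/0.0019 × 100% = 7.0%

7.0%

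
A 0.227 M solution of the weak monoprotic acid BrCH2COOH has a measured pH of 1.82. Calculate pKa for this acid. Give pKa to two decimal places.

pKa = 2.97

[H+] = 10^(-1.82) = 1.51 × 10^-2 M
At equilibrium [HA] = 0.227 − 1.51 × 10^-2 = 2.12 × 10^-1 M
Ka = [H+][A-]/[HA] = (1.51 × 10^-2)² / 2.12 × 10^-1 = 1.08 × 10^-3
pKa = -log(1.08 × 10^-3) = 2.97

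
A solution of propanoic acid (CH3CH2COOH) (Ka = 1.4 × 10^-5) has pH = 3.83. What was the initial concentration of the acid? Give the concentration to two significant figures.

[H+] = 10^(-3.83) = 1.48 × 10^-4 M = x
Ka = x²/(C₀ − x) ⇒ C₀ = x + x²/Ka
C₀ = 1.48 × 10^-4 + (1.48 × 10^-4)²/(1.4 × 10^-5) = 1.71 × 10^-3 M

C₀ = 1.7 × 10^-3 M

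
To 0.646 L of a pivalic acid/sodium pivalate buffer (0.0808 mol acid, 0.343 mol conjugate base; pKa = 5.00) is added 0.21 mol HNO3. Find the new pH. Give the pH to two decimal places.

pH = 4.66

After neutralization: n((CH3)3CCOOH) = 0.291 mol, n((CH3)3CCOO-) = 0.133 mol.
pH = pKa + log(n_(CH3)3CCOO-/n_(CH3)3CCOOH) = 5.00 + log(0.133/0.291) = 5.00 + (-0.340)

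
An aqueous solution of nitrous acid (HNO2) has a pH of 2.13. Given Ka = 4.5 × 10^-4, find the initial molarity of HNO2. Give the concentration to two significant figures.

[H+] = 10^(-2.13) = 7.41 × 10^-3 M = x
Ka = x²/(C₀ − x) ⇒ C₀ = x + x²/Ka
C₀ = 7.41 × 10^-3 + (7.41 × 10^-3)²/(4.5 × 10^-4) = 1.29 × 10^-1 M

C₀ = 1.3 × 10^-1 M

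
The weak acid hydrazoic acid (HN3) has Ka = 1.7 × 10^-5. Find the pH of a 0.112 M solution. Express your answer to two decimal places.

HN3 ⇌ N3- + H+
Let x = [H+] at equilibrium. Ka = x²/(0.112 − x).
Since Ka ≪ C₀, x ≈ √(Ka·C₀) = 1.38 × 10^-3 M.
(x/C₀ = 1.2% < 5%, so the approximation holds.)
pH = −log(1.38 × 10^-3) = 2.86

pH = 2.86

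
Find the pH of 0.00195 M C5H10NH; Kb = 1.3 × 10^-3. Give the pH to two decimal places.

pH = 11.03

C5H10NH + H2O ⇌ C5H10NH2+ + OH-
Kb = x²/(0.00195 − x) = 1.3 × 10^-3
Here C₀/Kb ≈ 1.5, so the small-x approximation fails. Use the quadratic:
x = [−0.0013 + √(0.0013² + 1.01e-05)]/2 = 1.07 × 10^-3 M
pOH = −log(1.07 × 10^-3) = 2.97; pH = 14.00 − 2.97 = 11.03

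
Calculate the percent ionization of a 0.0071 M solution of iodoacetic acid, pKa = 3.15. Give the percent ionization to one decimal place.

27.0%

ICH2COOH ⇌ ICH2COO- + H+; let x = [H+] at equilibrium.
Ka = 10^(−3.15) = 7.08 × 10^-4
Ka = x²/(C₀ − x); solving the quadratic gives x = 1.92 × 10^-3 M.
Fraction ionized = 1.92 × 10^-3 / 0.0071 = 0.2704 → 27.0%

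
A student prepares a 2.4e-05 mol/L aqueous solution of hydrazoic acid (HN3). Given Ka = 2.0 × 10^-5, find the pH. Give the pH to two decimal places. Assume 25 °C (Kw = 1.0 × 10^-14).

HN3 ⇌ N3- + H+
From the ICE table, Ka = x²/(2.4e-05 − x) = 2.0 × 10^-5.
x is not negligible relative to C₀; solve x² + 2e-05·x − 4.8e-10 = 0.
x = [−2e-05 + √(2e-05² + 1.92e-09)]/2 = 1.41 × 10^-5 M
pH = −log(1.41 × 10^-5) = 4.85

pH = 4.85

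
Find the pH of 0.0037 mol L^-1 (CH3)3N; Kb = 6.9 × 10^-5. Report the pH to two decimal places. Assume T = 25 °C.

pH = 10.67

(CH3)3N + H2O ⇌ (CH3)3NH+ + OH-
Kb = x²/(0.0037 − x) = 6.9 × 10^-5
The 5% rule fails; solving x² + Kb·x − Kb·C₀ = 0 exactly:
x = (−Kb + √(Kb² + 4·Kb·C₀))/2 = 4.72 × 10^-4 M
pOH = −log(4.72 × 10^-4) = 3.33; pH = 14.00 − 3.33 = 10.67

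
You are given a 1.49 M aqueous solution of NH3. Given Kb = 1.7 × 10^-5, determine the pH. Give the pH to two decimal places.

NH3 + H2O ⇌ NH4+ + OH-
Kb = x²/(1.49 − x) = 1.7 × 10^-5
Since Kb ≪ C₀, x ≈ √(Kb·C₀) = 5.03 × 10^-3 M.
(x/C₀ = 0.34% < 5%, so the approximation holds.)
pOH = 2.30, so pH = 14.00 − pOH = 11.70

pH = 11.70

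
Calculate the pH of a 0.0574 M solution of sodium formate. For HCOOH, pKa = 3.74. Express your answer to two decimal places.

pH = 8.25

HCOO- is the conjugate base of the weak acid HCOOH.
Ka = 10^(−3.74) = 1.82 × 10^-4
Kb = Kw/Ka = 1.0×10^-14 / 1.82 × 10^-4 = 5.49 × 10^-11
From the ICE table, Kb = [OH-]²/(0.0574 − [OH-]) = 5.49 × 10^-11.
Neglecting [OH-] in the denominator: [OH-] = √(5.49 × 10^-11 × 0.0574) = 1.78 × 10^-6 M
Check: 0.0031% ionized — well under 5%, approximation valid.
pOH = 5.75, so pH = 14.00 − pOH = 8.25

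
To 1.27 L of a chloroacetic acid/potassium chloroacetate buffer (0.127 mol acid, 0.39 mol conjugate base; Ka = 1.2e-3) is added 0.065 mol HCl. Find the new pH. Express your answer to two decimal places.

pH = 3.15

Added H+ converts ClCH2COO- to ClCH2COOH: ClCH2COOH → 0.192 mol, ClCH2COO- → 0.325 mol.
pKa = −log(1.2 × 10^-3) = 2.921
pH = pKa + log([A⁻]/[HA]) = 2.921 + log(0.325/0.192) = 2.921 +0.229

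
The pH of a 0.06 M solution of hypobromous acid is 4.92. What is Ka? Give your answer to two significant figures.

[H+] = 10^(-4.92) = 1.20 × 10^-5 M
At equilibrium [HA] = 0.06 − 1.20 × 10^-5 = 6.00 × 10^-2 M
Ka = [H+][A-]/[HA] = (1.20 × 10^-5)² / 6.00 × 10^-2 = 2.4 × 10^-9

Ka = 2.4 × 10^-9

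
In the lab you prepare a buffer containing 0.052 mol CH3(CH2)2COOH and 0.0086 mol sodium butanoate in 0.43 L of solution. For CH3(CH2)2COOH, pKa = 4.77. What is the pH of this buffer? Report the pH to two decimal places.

Using pH = pKa + log([base]/[acid]) with [base]/[acid] = 0.0086/0.052:
pH = 4.77 + (-0.782) = 3.99

pH = 3.99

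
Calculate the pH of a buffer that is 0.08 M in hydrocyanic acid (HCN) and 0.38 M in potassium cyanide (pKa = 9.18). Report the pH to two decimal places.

pH = pKa + log([A⁻]/[HA]) = 9.18 + log(0.38/0.08)
pH = 9.18 + (+0.677) = 9.86

pH = 9.86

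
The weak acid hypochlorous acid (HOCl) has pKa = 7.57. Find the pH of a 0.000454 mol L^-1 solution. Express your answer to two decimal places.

HOCl ⇌ OCl- + H+
Ka = 10^(−7.57) = 2.69 × 10^-8
From the ICE table, Ka = x²/(0.000454 − x) = 2.69 × 10^-8.
Since Ka ≪ C₀, x ≈ √(Ka·C₀) = 3.49 × 10^-6 M.
Check: 0.77% ionized — well under 5%, approximation valid.
pH = −log[H+] = −log(3.49 × 10^-6) = 5.46

pH = 5.46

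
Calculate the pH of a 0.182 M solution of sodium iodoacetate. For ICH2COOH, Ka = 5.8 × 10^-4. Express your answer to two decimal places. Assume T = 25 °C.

ICH2COO- is the conjugate base of the weak acid ICH2COOH.
Kb = Kw/Ka = 1.0×10^-14 / 5.8 × 10^-4 = 1.72 × 10^-11
From the ICE table, Kb = [OH-]²/(0.182 − [OH-]) = 1.72 × 10^-11.
Since Kb ≪ C₀, [OH-] ≈ √(Kb·C₀) = 1.77 × 10^-6 M.
pOH = 5.75, so pH = 14.00 − pOH = 8.25

pH = 8.25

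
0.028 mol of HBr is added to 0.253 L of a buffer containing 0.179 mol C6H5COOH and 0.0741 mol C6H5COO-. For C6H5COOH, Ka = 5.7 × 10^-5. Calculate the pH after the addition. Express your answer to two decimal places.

pH = 3.59

Added H+ converts C6H5COO- to C6H5COOH: C6H5COOH → 0.207 mol, C6H5COO- → 0.0461 mol.
pKa = −log(5.7 × 10^-5) = 4.244
Henderson–Hasselbalch with mole ratio 0.0461/0.207: pH = 4.244 + (-0.652)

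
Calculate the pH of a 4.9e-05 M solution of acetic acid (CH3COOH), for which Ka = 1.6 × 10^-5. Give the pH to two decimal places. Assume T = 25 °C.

pH = 4.68

CH3COOH ⇌ CH3COO- + H+
From the ICE table, Ka = x²/(4.9e-05 − x) = 1.6 × 10^-5.
The 5% rule fails; solving x² + Ka·x − Ka·C₀ = 0 exactly:
x = (−Ka + √(Ka² + 4·Ka·C₀))/2 = 2.11 × 10^-5 M
pH = −log(2.11 × 10^-5) = 4.68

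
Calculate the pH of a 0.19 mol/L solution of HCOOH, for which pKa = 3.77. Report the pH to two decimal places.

HCOOH ⇌ HCOO- + H+
Ka = 10^(−3.77) = 1.70 × 10^-4
From the ICE table, Ka = x²/(0.19 − x) = 1.70 × 10^-4.
Since Ka ≪ C₀, x ≈ √(Ka·C₀) = 5.68 × 10^-3 M.
pH = −log[H+] = −log(5.68 × 10^-3) = 2.25

pH = 2.25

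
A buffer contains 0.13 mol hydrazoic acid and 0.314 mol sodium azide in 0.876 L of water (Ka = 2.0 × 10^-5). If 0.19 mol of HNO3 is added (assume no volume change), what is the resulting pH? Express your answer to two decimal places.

Added H+ converts N3- to HN3: HN3 → 0.32 mol, N3- → 0.124 mol.
pKa = −log(2.0 × 10^-5) = 4.699
pH = pKa + log(n_N3-/n_HN3) = 4.699 + log(0.124/0.32) = 4.699 + (-0.412)

pH = 4.29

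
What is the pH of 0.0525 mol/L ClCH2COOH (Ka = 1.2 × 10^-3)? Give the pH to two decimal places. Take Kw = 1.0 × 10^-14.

pH = 2.13

ClCH2COOH ⇌ ClCH2COO- + H+
From the ICE table, Ka = [H+]²/(0.0525 − [H+]) = 1.2 × 10^-3.
Here C₀/Ka ≈ 43.8, so the small-[H+] approximation fails. Use the quadratic:
[H+] = (−Ka + √(Ka² + 4·Ka·C₀))/2 = 7.36 × 10^-3 M
pH = −log(7.36 × 10^-3) = 2.13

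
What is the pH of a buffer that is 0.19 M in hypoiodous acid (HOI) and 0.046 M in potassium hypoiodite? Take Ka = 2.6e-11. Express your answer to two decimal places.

pH = 9.97

pKa = −log(2.6 × 10^-11) = 10.585
Using pH = pKa + log([base]/[acid]) with [base]/[acid] = 0.046/0.19:
pH = 10.585 + (-0.616) = 9.97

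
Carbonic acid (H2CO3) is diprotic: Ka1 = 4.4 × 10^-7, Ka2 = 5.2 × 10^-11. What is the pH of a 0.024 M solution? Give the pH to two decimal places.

Since Ka1 ≫ Ka2, the first ionization dominates [H+].
Ka1 = x²/(0.024 − x) = 4.4 × 10^-7
x ≈ √(4.4 × 10^-7 × 0.024) = 1.03 × 10^-4 M
pH = −log(1.03 × 10^-4) = 3.99

pH = 3.99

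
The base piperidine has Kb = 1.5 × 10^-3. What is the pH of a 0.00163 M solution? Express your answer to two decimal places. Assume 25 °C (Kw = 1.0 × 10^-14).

C5H10NH + H2O ⇌ C5H10NH2+ + OH-
From the ICE table, Kb = [OH-]²/(0.00163 − [OH-]) = 1.5 × 10^-3.
[OH-] is not negligible relative to C₀; solve [OH-]² + 0.0015·[OH-] − 2.44e-06 = 0.
[OH-] = (−Kb + √(Kb² + 4·Kb·C₀))/2 = 9.84 × 10^-4 M
pOH = 3.01, so pH = 14.00 − pOH = 10.99

pH = 10.99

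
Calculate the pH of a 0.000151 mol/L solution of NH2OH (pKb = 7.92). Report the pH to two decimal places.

pH = 8.13

NH2OH + H2O ⇌ NH3OH+ + OH-
Kb = 10^(−7.92) = 1.20 × 10^-8
From the ICE table, Kb = [OH-]²/(0.000151 − [OH-]) = 1.20 × 10^-8.
Assume [OH-] ≪ 0.000151: [OH-] ≈ √(1.20 × 10^-8 × 0.000151) = 1.35 × 10^-6 M
pOH = −log(1.35 × 10^-6) = 5.87; pH = 14.00 − 5.87 = 8.13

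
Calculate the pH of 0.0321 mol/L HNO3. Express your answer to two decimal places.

pH = 1.49

HNO3 is a strong acid and dissociates completely, so [H+] = 0.0321 M.
pH = -log(0.0321) = 1.49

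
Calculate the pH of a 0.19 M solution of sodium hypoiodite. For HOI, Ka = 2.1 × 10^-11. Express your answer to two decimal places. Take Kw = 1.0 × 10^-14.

OI- is the conjugate base of the weak acid HOI.
Kb = Kw/Ka = 1.0×10^-14 / 2.1 × 10^-11 = 4.76 × 10^-4
Kb = [OH-]²/(0.19 − [OH-]) = 4.76 × 10^-4
[OH-] is not negligible relative to C₀; solve [OH-]² + 0.000476·[OH-] − 9.04e-05 = 0.
[OH-] = (−Kb + √(Kb² + 4·Kb·C₀))/2 = 9.27 × 10^-3 M
pOH = −log(9.27 × 10^-3) = 2.03; pH = 14.00 − 2.03 = 11.97

pH = 11.97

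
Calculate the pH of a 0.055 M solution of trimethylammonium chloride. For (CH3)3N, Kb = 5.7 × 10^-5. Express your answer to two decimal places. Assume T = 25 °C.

pH = 5.51

(CH3)3NH+ is the conjugate acid of the weak base (CH3)3N.
Ka = Kw/Kb = 1.0×10^-14 / 5.7 × 10^-5 = 1.75 × 10^-10
Ka = x²/(0.055 − x) = 1.75 × 10^-10
Since Ka ≪ C₀, x ≈ √(Ka·C₀) = 3.10 × 10^-6 M.
pH = −log(3.10 × 10^-6) = 5.51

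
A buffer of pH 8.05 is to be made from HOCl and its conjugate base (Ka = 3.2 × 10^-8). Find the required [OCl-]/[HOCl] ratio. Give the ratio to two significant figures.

pKa = -log(3.2 × 10^-8) = 7.495
pH = pKa + log(r) ⇒ log(r) = 8.05 − 7.495 = +0.555
r = [OCl-]/[HOCl] = 10^(+0.555) = 3.59

ratio = 3.6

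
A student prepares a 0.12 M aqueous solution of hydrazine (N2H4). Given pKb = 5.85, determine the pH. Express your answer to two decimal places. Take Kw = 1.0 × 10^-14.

pH = 10.61

N2H4 + H2O ⇌ N2H5+ + OH-
Kb = 10^(−5.85) = 1.41 × 10^-6
Kb = x²/(0.12 − x) = 1.41 × 10^-6
Assume x ≪ 0.12: x ≈ √(1.41 × 10^-6 × 0.12) = 4.11 × 10^-4 M
Check: 0.34% ionized — well under 5%, approximation valid.
pOH = 3.39, so pH = 14.00 − pOH = 10.61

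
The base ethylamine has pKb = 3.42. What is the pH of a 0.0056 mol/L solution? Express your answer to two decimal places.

pH = 11.11

C2H5NH2 + H2O ⇌ C2H5NH3+ + OH-
Kb = 10^(−3.42) = 3.80 × 10^-4
Kb = x²/(0.0056 − x) = 3.80 × 10^-4
The 5% rule fails; solving x² + Kb·x − Kb·C₀ = 0 exactly:
x = [−0.00038 + √(0.00038² + 8.51e-06)]/2 = 1.28 × 10^-3 M
pOH = 2.89, so pH = 14.00 − pOH = 11.11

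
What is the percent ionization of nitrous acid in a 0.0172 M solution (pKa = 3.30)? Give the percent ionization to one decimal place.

15.7%

HNO2 ⇌ NO2- + H+; let x = [H+] at equilibrium.
Ka = 10^(−3.30) = 5.01 × 10^-4
Ka = x²/(C₀ − x); solving the quadratic gives x = 2.70 × 10^-3 M.
Fraction ionized = 2.70 × 10^-3 / 0.0172 = 0.1570 → 15.7%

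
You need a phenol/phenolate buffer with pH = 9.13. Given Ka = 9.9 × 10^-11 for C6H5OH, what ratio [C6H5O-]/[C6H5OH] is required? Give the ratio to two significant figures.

ratio = 0.13

pKa = -log(9.9 × 10^-11) = 10.004
pH = pKa + log(r) ⇒ log(r) = 9.13 − 10.004 = -0.874
r = [C6H5O-]/[C6H5OH] = 10^(-0.874) = 0.134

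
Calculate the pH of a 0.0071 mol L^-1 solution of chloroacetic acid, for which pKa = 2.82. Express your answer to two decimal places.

ClCH2COOH ⇌ ClCH2COO- + H+
Ka = 10^(−2.82) = 1.51 × 10^-3
Ka = [H+]²/(0.0071 − [H+]) = 1.51 × 10^-3
[H+] is not negligible relative to C₀; solve [H+]² + 0.00151·[H+] − 1.07e-05 = 0.
[H+] = [−0.00151 + √(0.00151² + 4.29e-05)]/2 = 2.61 × 10^-3 M
pH = −log[H+] = −log(2.61 × 10^-3) = 2.58

pH = 2.58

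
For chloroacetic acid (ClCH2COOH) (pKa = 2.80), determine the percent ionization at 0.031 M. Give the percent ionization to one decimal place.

20.2%

ClCH2COOH ⇌ ClCH2COO- + H+; let x = [H+] at equilibrium.
Ka = 10^(−2.80) = 1.58 × 10^-3
Solve x² + 0.00158x − 4.9e-05 = 0 → x = 6.25 × 10^-3 M
% ionization = x/C₀ × 100% = 6.25 × 10^-3/0.031 × 100% = 20.2%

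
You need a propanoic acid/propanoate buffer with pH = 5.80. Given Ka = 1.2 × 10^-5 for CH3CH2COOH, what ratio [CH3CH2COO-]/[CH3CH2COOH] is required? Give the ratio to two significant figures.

ratio = 7.6

pKa = -log(1.2 × 10^-5) = 4.921
pH = pKa + log(r) ⇒ log(r) = 5.80 − 4.921 = +0.879
r = [CH3CH2COO-]/[CH3CH2COOH] = 10^(+0.879) = 7.57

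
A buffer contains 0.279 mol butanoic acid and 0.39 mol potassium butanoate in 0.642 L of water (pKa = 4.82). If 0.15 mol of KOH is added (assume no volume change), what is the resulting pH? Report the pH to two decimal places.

After neutralization: n(CH3(CH2)2COOH) = 0.129 mol, n(CH3(CH2)2COO-) = 0.54 mol.
pH = pKa + log([A⁻]/[HA]) = 4.82 + log(0.54/0.129) = 4.82 +0.622

pH = 5.44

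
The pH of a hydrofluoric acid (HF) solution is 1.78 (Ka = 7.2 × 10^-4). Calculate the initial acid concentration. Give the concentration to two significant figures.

[H+] = 10^(-1.78) = 1.66 × 10^-2 M = x
Ka = x²/(C₀ − x) ⇒ C₀ = x + x²/Ka
C₀ = 1.66 × 10^-2 + (1.66 × 10^-2)²/(7.2 × 10^-4) = 3.99 × 10^-1 M

C₀ = 4.0 × 10^-1 M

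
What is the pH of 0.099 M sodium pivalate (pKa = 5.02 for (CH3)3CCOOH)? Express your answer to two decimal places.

pH = 9.01

(CH3)3CCOO- is the conjugate base of the weak acid (CH3)3CCOOH.
Ka = 10^(−5.02) = 9.55 × 10^-6
Kb = Kw/Ka = 1.0×10^-14 / 9.55 × 10^-6 = 1.05 × 10^-9
Kb = x²/(0.099 − x) = 1.05 × 10^-9
Neglecting x in the denominator: x = √(1.05 × 10^-9 × 0.099) = 1.02 × 10^-5 M
pOH = −log(1.02 × 10^-5) = 4.99; pH = 14.00 − 4.99 = 9.01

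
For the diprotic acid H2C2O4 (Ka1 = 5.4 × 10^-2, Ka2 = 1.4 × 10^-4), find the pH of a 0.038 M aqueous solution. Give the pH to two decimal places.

Since Ka1 ≫ Ka2, the first ionization dominates [H+].
Ka1 = x²/(0.038 − x) = 5.4 × 10^-2
Solving the quadratic: x = (−Ka1 + √(Ka1² + 4·Ka1·C₀))/2 = 2.57 × 10^-2 M
pH = −log(2.57 × 10^-2) = 1.59

pH = 1.59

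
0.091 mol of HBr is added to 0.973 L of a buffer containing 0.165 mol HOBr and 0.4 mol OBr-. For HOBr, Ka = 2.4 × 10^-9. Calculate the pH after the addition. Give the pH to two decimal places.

pH = 8.70

Added H+ converts OBr- to HOBr: HOBr → 0.256 mol, OBr- → 0.309 mol.
pKa = −log(2.4 × 10^-9) = 8.620
Henderson–Hasselbalch with mole ratio 0.309/0.256: pH = 8.620 + (+0.082)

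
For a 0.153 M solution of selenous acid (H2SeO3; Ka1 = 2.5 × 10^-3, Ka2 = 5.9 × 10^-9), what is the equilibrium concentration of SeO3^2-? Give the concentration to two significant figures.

First ionization gives [H+] ≈ [HSeO3-] = 1.83 × 10^-2 M.
Second step: Ka2 = [H+][SeO3^2-]/[HSeO3-] ≈ [SeO3^2-] (since [H+] ≈ [HSeO3-]).
So [SeO3^2-] ≈ Ka2.

5.9 × 10^-9 M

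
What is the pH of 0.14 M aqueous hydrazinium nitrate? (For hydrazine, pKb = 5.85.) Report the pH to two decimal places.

N2H5+ is the conjugate acid of the weak base N2H4.
Kb = 10^(−5.85) = 1.41 × 10^-6
Ka = Kw/Kb = 1.0×10^-14 / 1.41 × 10^-6 = 7.09 × 10^-9
From the ICE table, Ka = x²/(0.14 − x) = 7.09 × 10^-9.
Neglecting x in the denominator: x = √(7.09 × 10^-9 × 0.14) = 3.15 × 10^-5 M
(x/C₀ = 0.023% < 5%, so the approximation holds.)
pH = −log(3.15 × 10^-5) = 4.50

pH = 4.50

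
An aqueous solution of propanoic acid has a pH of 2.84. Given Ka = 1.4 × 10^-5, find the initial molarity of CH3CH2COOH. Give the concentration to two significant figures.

C₀ = 1.5 × 10^-1 M

[H+] = 10^(-2.84) = 1.45 × 10^-3 M = x
Ka = x²/(C₀ − x) ⇒ C₀ = x + x²/Ka
C₀ = 1.45 × 10^-3 + (1.45 × 10^-3)²/(1.4 × 10^-5) = 1.52 × 10^-1 M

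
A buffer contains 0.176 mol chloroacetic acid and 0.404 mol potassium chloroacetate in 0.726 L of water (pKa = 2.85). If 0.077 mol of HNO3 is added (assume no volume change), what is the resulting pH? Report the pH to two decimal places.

Added H+ converts ClCH2COO- to ClCH2COOH: ClCH2COOH → 0.253 mol, ClCH2COO- → 0.327 mol.
pH = pKa + log([A⁻]/[HA]) = 2.85 + log(0.327/0.253) = 2.85 +0.111

pH = 2.96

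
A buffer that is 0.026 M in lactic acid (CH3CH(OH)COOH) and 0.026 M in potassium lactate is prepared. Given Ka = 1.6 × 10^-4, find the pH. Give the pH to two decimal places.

pKa = −log(1.6 × 10^-4) = 3.796
Using pH = pKa + log([base]/[acid]) with [base]/[acid] = 0.026/0.026:
pH = 3.796 + (+0.000) = 3.80

pH = 3.80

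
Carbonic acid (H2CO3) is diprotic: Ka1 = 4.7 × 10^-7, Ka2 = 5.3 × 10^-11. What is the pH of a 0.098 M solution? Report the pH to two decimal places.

Ka1 ≫ Ka2, so treat the first dissociation as the only significant source of H+.
Ka1 = x²/(0.098 − x) = 4.7 × 10^-7
x ≈ √(4.7 × 10^-7 × 0.098) = 2.15 × 10^-4 M
pH = −log(2.15 × 10^-4) = 3.67

pH = 3.67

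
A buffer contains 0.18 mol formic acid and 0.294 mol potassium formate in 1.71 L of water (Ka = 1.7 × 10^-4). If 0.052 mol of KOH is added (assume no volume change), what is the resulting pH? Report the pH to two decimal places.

pH = 4.20

After neutralization: n(HCOOH) = 0.128 mol, n(HCOO-) = 0.346 mol.
pKa = −log(1.7 × 10^-4) = 3.770
Henderson–Hasselbalch with mole ratio 0.346/0.128: pH = 3.770 + (+0.432)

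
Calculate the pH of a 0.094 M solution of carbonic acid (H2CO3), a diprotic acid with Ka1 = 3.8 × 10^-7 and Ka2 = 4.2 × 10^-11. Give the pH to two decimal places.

pH = 3.72

Since Ka1 ≫ Ka2, the first ionization dominates [H+].
Ka1 = x²/(0.094 − x) = 3.8 × 10^-7
x ≈ √(3.8 × 10^-7 × 0.094) = 1.89 × 10^-4 M
pH = −log(1.89 × 10^-4) = 3.72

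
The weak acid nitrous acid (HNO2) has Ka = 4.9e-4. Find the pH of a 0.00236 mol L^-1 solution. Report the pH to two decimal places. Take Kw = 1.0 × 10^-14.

pH = 3.07

HNO2 ⇌ NO2- + H+
Ka = [H+]²/(0.00236 − [H+]) = 4.9 × 10^-4
[H+] is not negligible relative to C₀; solve [H+]² + 0.00049·[H+] − 1.16e-06 = 0.
[H+] = [−0.00049 + √(0.00049² + 4.63e-06)]/2 = 8.58 × 10^-4 M
pH = −log[H+] = −log(8.58 × 10^-4) = 3.07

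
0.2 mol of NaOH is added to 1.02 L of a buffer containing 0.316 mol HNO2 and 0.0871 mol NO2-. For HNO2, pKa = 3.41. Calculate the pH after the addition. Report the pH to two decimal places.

pH = 3.80

OH- converts HNO2 to NO2-: HNO2 → 0.116 mol, NO2- → 0.287 mol.
pH = pKa + log([A⁻]/[HA]) = 3.41 + log(0.287/0.116) = 3.41 +0.393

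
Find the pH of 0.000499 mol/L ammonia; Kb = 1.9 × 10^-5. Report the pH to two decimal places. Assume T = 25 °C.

pH = 9.95

NH3 + H2O ⇌ NH4+ + OH-
Kb = x²/(0.000499 − x) = 1.9 × 10^-5
x is not negligible relative to C₀; solve x² + 1.9e-05·x − 9.48e-09 = 0.
x = [−1.9e-05 + √(1.9e-05² + 3.79e-08)]/2 = 8.83 × 10^-5 M
pOH = 4.05, so pH = 14.00 − pOH = 9.95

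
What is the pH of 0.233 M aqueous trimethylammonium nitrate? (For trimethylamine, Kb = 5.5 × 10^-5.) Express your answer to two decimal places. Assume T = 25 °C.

(CH3)3NH+ is the conjugate acid of the weak base (CH3)3N.
Ka = Kw/Kb = 1.0×10^-14 / 5.5 × 10^-5 = 1.82 × 10^-10
Ka = [H+]²/(0.233 − [H+]) = 1.82 × 10^-10
Assume [H+] ≪ 0.233: [H+] ≈ √(1.82 × 10^-10 × 0.233) = 6.51 × 10^-6 M
Check: 0.0028% ionized — well under 5%, approximation valid.
pH = −log(6.51 × 10^-6) = 5.19

pH = 5.19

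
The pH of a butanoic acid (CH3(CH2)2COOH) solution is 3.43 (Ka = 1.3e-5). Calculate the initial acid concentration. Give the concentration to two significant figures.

C₀ = 1.1 × 10^-2 M

[H+] = 10^(-3.43) = 3.72 × 10^-4 M = x
Ka = x²/(C₀ − x) ⇒ C₀ = x + x²/Ka
C₀ = 3.72 × 10^-4 + (3.72 × 10^-4)²/(1.3 × 10^-5) = 1.10 × 10^-2 M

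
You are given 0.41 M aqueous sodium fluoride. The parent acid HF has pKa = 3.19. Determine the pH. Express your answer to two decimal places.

F- is the conjugate base of the weak acid HF.
Ka = 10^(−3.19) = 6.46 × 10^-4
Kb = Kw/Ka = 1.0×10^-14 / 6.46 × 10^-4 = 1.55 × 10^-11
From the ICE table, Kb = [OH-]²/(0.41 − [OH-]) = 1.55 × 10^-11.
Since Kb ≪ C₀, [OH-] ≈ √(Kb·C₀) = 2.52 × 10^-6 M.
([OH-]/C₀ = 0.00061% < 5%, so the approximation holds.)
pOH = 5.60, so pH = 14.00 − pOH = 8.40

pH = 8.40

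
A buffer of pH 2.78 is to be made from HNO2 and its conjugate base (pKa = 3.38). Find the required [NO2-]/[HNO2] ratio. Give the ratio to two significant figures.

pH = pKa + log(r) ⇒ log(r) = 2.78 − 3.38 = -0.60
r = [NO2-]/[HNO2] = 10^(-0.60) = 0.251

ratio = 0.25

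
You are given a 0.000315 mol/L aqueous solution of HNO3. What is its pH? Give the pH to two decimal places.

HNO3 is a strong acid and dissociates completely, so [H+] = 0.000315 M.
pH = -log(0.000315) = 3.50

pH = 3.50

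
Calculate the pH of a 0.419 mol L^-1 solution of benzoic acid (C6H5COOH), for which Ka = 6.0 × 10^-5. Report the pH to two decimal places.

pH = 2.30

C6H5COOH ⇌ C6H5COO- + H+
From the ICE table, Ka = [H+]²/(0.419 − [H+]) = 6.0 × 10^-5.
Since Ka ≪ C₀, [H+] ≈ √(Ka·C₀) = 5.01 × 10^-3 M.
pH = −log(5.01 × 10^-3) = 2.30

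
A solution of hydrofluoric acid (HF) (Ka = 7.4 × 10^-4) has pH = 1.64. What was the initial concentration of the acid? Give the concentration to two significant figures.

C₀ = 7.3 × 10^-1 M

[H+] = 10^(-1.64) = 2.29 × 10^-2 M = x
Ka = x²/(C₀ − x) ⇒ C₀ = x + x²/Ka
C₀ = 2.29 × 10^-2 + (2.29 × 10^-2)²/(7.4 × 10^-4) = 7.32 × 10^-1 M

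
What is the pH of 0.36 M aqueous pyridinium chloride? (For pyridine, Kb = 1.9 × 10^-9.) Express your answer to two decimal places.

pH = 2.86

C5H5NH+ is the conjugate acid of the weak base C5H5N.
Ka = Kw/Kb = 1.0×10^-14 / 1.9 × 10^-9 = 5.26 × 10^-6
Ka = x²/(0.36 − x) = 5.26 × 10^-6
Since Ka ≪ C₀, x ≈ √(Ka·C₀) = 1.38 × 10^-3 M.
pH = −log[H+] = −log(1.38 × 10^-3) = 2.86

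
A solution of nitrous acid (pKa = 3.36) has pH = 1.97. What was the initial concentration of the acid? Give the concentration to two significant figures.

[H+] = 10^(-1.97) = 1.07 × 10^-2 M = x
Ka = 10^(−3.36) = 4.37 × 10^-4
Ka = x²/(C₀ − x) ⇒ C₀ = x + x²/Ka
C₀ = 1.07 × 10^-2 + (1.07 × 10^-2)²/(4.37 × 10^-4) = 2.73 × 10^-1 M

C₀ = 2.7 × 10^-1 M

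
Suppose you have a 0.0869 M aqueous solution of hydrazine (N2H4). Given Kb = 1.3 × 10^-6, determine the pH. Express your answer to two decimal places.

N2H4 + H2O ⇌ N2H5+ + OH-
Kb = x²/(0.0869 − x) = 1.3 × 10^-6
Since Kb ≪ C₀, x ≈ √(Kb·C₀) = 3.36 × 10^-4 M.
pOH = 3.47, so pH = 14.00 − pOH = 10.53

pH = 10.53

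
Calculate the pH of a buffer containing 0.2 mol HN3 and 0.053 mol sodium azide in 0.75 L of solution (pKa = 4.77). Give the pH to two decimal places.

Using pH = pKa + log([base]/[acid]) with [base]/[acid] = 0.053/0.2:
pH = 4.77 + (-0.577) = 4.19

pH = 4.19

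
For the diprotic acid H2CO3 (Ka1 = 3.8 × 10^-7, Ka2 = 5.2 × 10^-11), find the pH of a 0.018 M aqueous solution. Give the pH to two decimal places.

Since Ka1 ≫ Ka2, the first ionization dominates [H+].
Ka1 = x²/(0.018 − x) = 3.8 × 10^-7
x ≈ √(3.8 × 10^-7 × 0.018) = 8.27 × 10^-5 M
pH = −log(8.27 × 10^-5) = 4.08

pH = 4.08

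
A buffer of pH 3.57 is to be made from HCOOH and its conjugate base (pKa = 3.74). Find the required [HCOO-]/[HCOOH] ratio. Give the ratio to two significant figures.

pH = pKa + log(r) ⇒ log(r) = 3.57 − 3.74 = -0.17
r = [HCOO-]/[HCOOH] = 10^(-0.17) = 0.676

ratio = 0.68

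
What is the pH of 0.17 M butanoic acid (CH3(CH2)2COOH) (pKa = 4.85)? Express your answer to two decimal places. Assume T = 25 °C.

pH = 2.81

CH3(CH2)2COOH ⇌ CH3(CH2)2COO- + H+
Ka = 10^(−4.85) = 1.41 × 10^-5
From the ICE table, Ka = [H+]²/(0.17 − [H+]) = 1.41 × 10^-5.
Since Ka ≪ C₀, [H+] ≈ √(Ka·C₀) = 1.55 × 10^-3 M.
pH = −log[H+] = −log(1.55 × 10^-3) = 2.81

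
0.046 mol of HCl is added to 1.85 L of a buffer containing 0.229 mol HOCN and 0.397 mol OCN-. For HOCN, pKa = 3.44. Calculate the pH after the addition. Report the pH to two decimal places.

pH = 3.55

After neutralization: n(HOCN) = 0.275 mol, n(OCN-) = 0.351 mol.
Henderson–Hasselbalch with mole ratio 0.351/0.275: pH = 3.44 + (+0.106)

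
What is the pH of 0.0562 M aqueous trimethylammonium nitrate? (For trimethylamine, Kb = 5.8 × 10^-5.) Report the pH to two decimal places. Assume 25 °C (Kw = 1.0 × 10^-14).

pH = 5.51

(CH3)3NH+ is the conjugate acid of the weak base (CH3)3N.
Ka = Kw/Kb = 1.0×10^-14 / 5.8 × 10^-5 = 1.72 × 10^-10
Ka = [H+]²/(0.0562 − [H+]) = 1.72 × 10^-10
Since Ka ≪ C₀, [H+] ≈ √(Ka·C₀) = 3.11 × 10^-6 M.
pH = −log(3.11 × 10^-6) = 5.51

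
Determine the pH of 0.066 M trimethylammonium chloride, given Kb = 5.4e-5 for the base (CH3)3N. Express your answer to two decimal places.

(CH3)3NH+ is the conjugate acid of the weak base (CH3)3N.
Ka = Kw/Kb = 1.0×10^-14 / 5.4 × 10^-5 = 1.85 × 10^-10
Ka = x²/(0.066 − x) = 1.85 × 10^-10
Neglecting x in the denominator: x = √(1.85 × 10^-10 × 0.066) = 3.49 × 10^-6 M
pH = −log(3.49 × 10^-6) = 5.46

pH = 5.46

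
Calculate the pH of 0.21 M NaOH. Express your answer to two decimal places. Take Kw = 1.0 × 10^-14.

NaOH is a strong base; [OH-] = 0.21 M.
pOH = -log(0.21) = 0.68
pH = 14.00 - 0.68 = 13.32

pH = 13.32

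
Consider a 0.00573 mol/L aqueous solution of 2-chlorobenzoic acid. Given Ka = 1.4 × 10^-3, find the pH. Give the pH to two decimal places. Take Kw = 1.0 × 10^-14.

pH = 2.65

ClC6H4COOH ⇌ ClC6H4COO- + H+
Ka = x²/(0.00573 − x) = 1.4 × 10^-3
Here C₀/Ka ≈ 4.09, so the small-x approximation fails. Use the quadratic:
x = [−0.0014 + √(0.0014² + 3.21e-05)]/2 = 2.22 × 10^-3 M
pH = −log(2.22 × 10^-3) = 2.65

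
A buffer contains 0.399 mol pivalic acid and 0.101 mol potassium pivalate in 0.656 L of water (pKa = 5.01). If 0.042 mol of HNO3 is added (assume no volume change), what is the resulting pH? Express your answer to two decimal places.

pH = 4.14

Added H+ converts (CH3)3CCOO- to (CH3)3CCOOH: (CH3)3CCOOH → 0.441 mol, (CH3)3CCOO- → 0.059 mol.
pH = pKa + log(n_(CH3)3CCOO-/n_(CH3)3CCOOH) = 5.01 + log(0.059/0.441) = 5.01 + (-0.874)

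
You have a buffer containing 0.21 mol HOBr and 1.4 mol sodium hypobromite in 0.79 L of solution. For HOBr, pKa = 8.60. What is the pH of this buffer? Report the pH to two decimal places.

pH = pKa + log([A⁻]/[HA]) = 8.60 + log(1.4/0.21)
pH = 8.60 + (+0.824) = 9.42

pH = 9.42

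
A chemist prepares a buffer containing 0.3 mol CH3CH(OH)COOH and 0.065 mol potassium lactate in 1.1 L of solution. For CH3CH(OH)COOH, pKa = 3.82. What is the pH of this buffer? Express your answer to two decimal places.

pH = 3.16

Henderson–Hasselbalch: pH = pKa + log([CH3CH(OH)COO-]/[CH3CH(OH)COOH]) = 3.82 + log(0.065/0.3)
pH = 3.82 + (-0.664) = 3.16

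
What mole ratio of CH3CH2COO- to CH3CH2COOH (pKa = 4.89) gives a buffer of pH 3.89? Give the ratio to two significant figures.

pH = pKa + log(r) ⇒ log(r) = 3.89 − 4.89 = -1.00
r = [CH3CH2COO-]/[CH3CH2COOH] = 10^(-1.00) = 0.1

ratio = 0.10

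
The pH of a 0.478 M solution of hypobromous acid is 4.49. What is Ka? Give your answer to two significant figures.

Ka = 2.2 × 10^-9

[H+] = 10^(-4.49) = 3.24 × 10^-5 M
At equilibrium [HA] = 0.478 − 3.24 × 10^-5 = 4.78 × 10^-1 M
Ka = [H+][A-]/[HA] = (3.24 × 10^-5)² / 4.78 × 10^-1 = 2.2 × 10^-9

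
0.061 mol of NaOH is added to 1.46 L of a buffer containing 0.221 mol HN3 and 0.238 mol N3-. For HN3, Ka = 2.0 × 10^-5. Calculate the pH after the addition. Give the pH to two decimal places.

OH- converts HN3 to N3-: HN3 → 0.16 mol, N3- → 0.299 mol.
pKa = −log(2.0 × 10^-5) = 4.699
pH = pKa + log(n_N3-/n_HN3) = 4.699 + log(0.299/0.16) = 4.699 + (+0.272)

pH = 4.97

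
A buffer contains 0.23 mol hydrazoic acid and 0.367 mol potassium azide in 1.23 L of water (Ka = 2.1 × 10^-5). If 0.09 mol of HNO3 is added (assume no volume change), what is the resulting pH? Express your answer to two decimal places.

pH = 4.62

Added H+ converts N3- to HN3: HN3 → 0.32 mol, N3- → 0.277 mol.
pKa = −log(2.1 × 10^-5) = 4.678
Henderson–Hasselbalch with mole ratio 0.277/0.32: pH = 4.678 + (-0.063)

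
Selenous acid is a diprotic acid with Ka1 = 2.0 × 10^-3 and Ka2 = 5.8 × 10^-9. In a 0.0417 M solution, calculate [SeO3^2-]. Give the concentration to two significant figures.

First ionization gives [H+] ≈ [HSeO3-] = 8.19 × 10^-3 M.
Second step: Ka2 = [H+][SeO3^2-]/[HSeO3-] ≈ [SeO3^2-] (since [H+] ≈ [HSeO3-]).
So [SeO3^2-] ≈ Ka2.

5.8 × 10^-9 M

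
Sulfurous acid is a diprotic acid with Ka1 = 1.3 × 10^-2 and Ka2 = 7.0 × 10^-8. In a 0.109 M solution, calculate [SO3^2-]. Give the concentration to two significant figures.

First ionization gives [H+] ≈ [HSO3-] = 3.17 × 10^-2 M.
Second step: Ka2 = [H+][SO3^2-]/[HSO3-] ≈ [SO3^2-] (since [H+] ≈ [HSO3-]).
So [SO3^2-] ≈ Ka2.

7.0 × 10^-8 M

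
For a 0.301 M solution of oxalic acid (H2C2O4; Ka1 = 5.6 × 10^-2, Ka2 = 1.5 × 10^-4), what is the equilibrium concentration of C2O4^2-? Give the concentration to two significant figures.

First ionization gives [H+] ≈ [HC2O4-] = 1.05 × 10^-1 M.
Second step: Ka2 = [H+][C2O4^2-]/[HC2O4-] ≈ [C2O4^2-] (since [H+] ≈ [HC2O4-]).
So [C2O4^2-] ≈ Ka2.

1.5 × 10^-4 M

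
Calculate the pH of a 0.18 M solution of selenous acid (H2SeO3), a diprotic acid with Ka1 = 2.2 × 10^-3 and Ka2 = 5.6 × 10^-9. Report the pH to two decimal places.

pH = 1.73

Ka1 ≫ Ka2, so treat the first dissociation as the only significant source of H+.
Ka1 = x²/(0.18 − x) = 2.2 × 10^-3
Solving the quadratic: x = (−Ka1 + √(Ka1² + 4·Ka1·C₀))/2 = 1.88 × 10^-2 M
pH = −log(1.88 × 10^-2) = 1.73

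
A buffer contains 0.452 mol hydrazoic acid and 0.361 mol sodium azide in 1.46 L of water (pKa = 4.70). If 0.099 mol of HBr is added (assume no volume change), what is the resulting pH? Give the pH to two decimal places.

pH = 4.38

Added H+ converts N3- to HN3: HN3 → 0.551 mol, N3- → 0.262 mol.
pH = pKa + log([A⁻]/[HA]) = 4.70 + log(0.262/0.551) = 4.70 -0.323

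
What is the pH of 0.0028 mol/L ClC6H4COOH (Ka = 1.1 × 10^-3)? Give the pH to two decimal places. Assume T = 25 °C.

ClC6H4COOH ⇌ ClC6H4COO- + H+
Ka = x²/(0.0028 − x) = 1.1 × 10^-3
Here C₀/Ka ≈ 2.55, so the small-x approximation fails. Use the quadratic:
x = [−0.0011 + √(0.0011² + 1.23e-05)]/2 = 1.29 × 10^-3 M
pH = −log[H+] = −log(1.29 × 10^-3) = 2.89

pH = 2.89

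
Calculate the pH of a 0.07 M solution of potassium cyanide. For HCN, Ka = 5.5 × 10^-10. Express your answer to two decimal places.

pH = 11.05

CN- is the conjugate base of the weak acid HCN.
Kb = Kw/Ka = 1.0×10^-14 / 5.5 × 10^-10 = 1.82 × 10^-5
Let x = [OH-] at equilibrium. Kb = x²/(0.07 − x).
Neglecting x in the denominator: x = √(1.82 × 10^-5 × 0.07) = 1.13 × 10^-3 M
pOH = 2.95, so pH = 14.00 − pOH = 11.05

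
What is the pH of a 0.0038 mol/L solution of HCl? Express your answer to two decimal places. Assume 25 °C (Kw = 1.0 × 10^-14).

pH = 2.42

HCl is a strong acid and dissociates completely, so [H+] = 0.0038 M.
pH = -log(0.0038) = 2.42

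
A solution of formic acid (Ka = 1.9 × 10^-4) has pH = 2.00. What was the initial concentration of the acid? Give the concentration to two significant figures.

[H+] = 10^(-2.00) = 1.00 × 10^-2 M = x
Ka = x²/(C₀ − x) ⇒ C₀ = x + x²/Ka
C₀ = 1.00 × 10^-2 + (1.00 × 10^-2)²/(1.9 × 10^-4) = 5.36 × 10^-1 M

C₀ = 5.4 × 10^-1 M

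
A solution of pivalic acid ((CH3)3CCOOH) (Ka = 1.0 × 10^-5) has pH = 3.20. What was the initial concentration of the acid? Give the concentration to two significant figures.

[H+] = 10^(-3.20) = 6.31 × 10^-4 M = x
Ka = x²/(C₀ − x) ⇒ C₀ = x + x²/Ka
C₀ = 6.31 × 10^-4 + (6.31 × 10^-4)²/(1.0 × 10^-5) = 4.04 × 10^-2 M

C₀ = 4.0 × 10^-2 M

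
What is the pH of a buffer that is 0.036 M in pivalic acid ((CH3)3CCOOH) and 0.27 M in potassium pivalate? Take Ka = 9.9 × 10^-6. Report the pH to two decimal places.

pH = 5.88

pKa = −log(9.9 × 10^-6) = 5.004
Henderson–Hasselbalch: pH = pKa + log([(CH3)3CCOO-]/[(CH3)3CCOOH]) = 5.004 + log(0.27/0.036)
pH = 5.004 + (+0.875) = 5.88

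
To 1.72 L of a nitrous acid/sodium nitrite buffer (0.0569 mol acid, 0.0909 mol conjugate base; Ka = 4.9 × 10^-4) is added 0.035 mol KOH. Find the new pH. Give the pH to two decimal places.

After neutralization: n(HNO2) = 0.0219 mol, n(NO2-) = 0.126 mol.
pKa = −log(4.9 × 10^-4) = 3.310
pH = pKa + log([A⁻]/[HA]) = 3.310 + log(0.126/0.0219) = 3.310 +0.760

pH = 4.07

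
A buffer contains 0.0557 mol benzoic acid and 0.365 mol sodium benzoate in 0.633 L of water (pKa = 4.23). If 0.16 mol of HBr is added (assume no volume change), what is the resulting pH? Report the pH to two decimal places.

Added H+ converts C6H5COO- to C6H5COOH: C6H5COOH → 0.216 mol, C6H5COO- → 0.205 mol.
Henderson–Hasselbalch with mole ratio 0.205/0.216: pH = 4.23 + (-0.023)

pH = 4.21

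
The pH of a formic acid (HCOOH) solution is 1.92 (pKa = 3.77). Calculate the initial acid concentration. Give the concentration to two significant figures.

C₀ = 8.6 × 10^-1 M

[H+] = 10^(-1.92) = 1.20 × 10^-2 M = x
Ka = 10^(−3.77) = 1.70 × 10^-4
Ka = x²/(C₀ − x) ⇒ C₀ = x + x²/Ka
C₀ = 1.20 × 10^-2 + (1.20 × 10^-2)²/(1.70 × 10^-4) = 8.59 × 10^-1 M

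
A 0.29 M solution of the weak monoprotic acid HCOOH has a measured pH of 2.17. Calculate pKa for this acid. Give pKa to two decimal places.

[H+] = 10^(-2.17) = 6.76 × 10^-3 M
At equilibrium [HA] = 0.29 − 6.76 × 10^-3 = 2.83 × 10^-1 M
Ka = [H+][A-]/[HA] = (6.76 × 10^-3)² / 2.83 × 10^-1 = 1.61 × 10^-4
pKa = -log(1.61 × 10^-4) = 3.79

pKa = 3.79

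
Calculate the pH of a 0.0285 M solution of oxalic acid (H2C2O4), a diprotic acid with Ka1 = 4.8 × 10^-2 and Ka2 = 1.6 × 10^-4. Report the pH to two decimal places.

Since Ka1 ≫ Ka2, the first ionization dominates [H+].
Ka1 = x²/(0.0285 − x) = 4.8 × 10^-2
Solving the quadratic: x = (−Ka1 + √(Ka1² + 4·Ka1·C₀))/2 = 2.01 × 10^-2 M
pH = −log(2.01 × 10^-2) = 1.70

pH = 1.70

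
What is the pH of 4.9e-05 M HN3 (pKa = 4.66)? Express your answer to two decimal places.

pH = 4.63

HN3 ⇌ N3- + H+
Ka = 10^(−4.66) = 2.19 × 10^-5
Let x = [H+] at equilibrium. Ka = x²/(4.9e-05 − x).
x is not negligible relative to C₀; solve x² + 2.19e-05·x − 1.07e-09 = 0.
x = [−2.19e-05 + √(2.19e-05² + 4.29e-09)]/2 = 2.36 × 10^-5 M
pH = −log[H+] = −log(2.36 × 10^-5) = 4.63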